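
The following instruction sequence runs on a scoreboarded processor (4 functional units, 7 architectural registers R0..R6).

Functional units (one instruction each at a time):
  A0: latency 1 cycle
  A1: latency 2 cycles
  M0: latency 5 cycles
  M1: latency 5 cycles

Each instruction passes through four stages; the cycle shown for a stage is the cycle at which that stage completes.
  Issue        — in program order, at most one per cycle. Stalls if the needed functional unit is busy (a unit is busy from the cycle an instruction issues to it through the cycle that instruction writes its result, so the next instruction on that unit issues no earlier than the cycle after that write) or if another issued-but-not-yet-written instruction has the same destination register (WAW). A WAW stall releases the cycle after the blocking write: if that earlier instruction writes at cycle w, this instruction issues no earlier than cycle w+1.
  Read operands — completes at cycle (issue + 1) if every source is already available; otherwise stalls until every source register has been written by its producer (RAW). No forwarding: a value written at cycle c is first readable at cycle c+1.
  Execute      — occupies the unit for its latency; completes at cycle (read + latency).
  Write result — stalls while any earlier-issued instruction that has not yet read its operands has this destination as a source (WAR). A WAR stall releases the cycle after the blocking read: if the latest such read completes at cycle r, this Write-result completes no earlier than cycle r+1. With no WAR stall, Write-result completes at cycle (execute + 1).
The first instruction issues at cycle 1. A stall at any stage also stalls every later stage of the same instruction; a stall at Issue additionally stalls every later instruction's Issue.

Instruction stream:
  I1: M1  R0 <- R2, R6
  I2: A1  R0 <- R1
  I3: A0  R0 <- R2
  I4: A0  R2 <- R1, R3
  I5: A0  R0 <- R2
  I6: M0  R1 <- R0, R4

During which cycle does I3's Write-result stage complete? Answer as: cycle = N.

cycle = 17

[I1] 1/2/7/8
[I2] 9/10/12/13  (WAW R0: wait I1 write@8)
[I3] 14/15/16/17  (WAW R0: wait I2 write@13)
[I4] 18/19/20/21  (struct: A0 busy until I3 writes@17)
[I5] 22/23/24/25  (struct: A0 busy until I4 writes@21)
[I6] 23/26/31/32  (RAW R0: wait I5 write@25)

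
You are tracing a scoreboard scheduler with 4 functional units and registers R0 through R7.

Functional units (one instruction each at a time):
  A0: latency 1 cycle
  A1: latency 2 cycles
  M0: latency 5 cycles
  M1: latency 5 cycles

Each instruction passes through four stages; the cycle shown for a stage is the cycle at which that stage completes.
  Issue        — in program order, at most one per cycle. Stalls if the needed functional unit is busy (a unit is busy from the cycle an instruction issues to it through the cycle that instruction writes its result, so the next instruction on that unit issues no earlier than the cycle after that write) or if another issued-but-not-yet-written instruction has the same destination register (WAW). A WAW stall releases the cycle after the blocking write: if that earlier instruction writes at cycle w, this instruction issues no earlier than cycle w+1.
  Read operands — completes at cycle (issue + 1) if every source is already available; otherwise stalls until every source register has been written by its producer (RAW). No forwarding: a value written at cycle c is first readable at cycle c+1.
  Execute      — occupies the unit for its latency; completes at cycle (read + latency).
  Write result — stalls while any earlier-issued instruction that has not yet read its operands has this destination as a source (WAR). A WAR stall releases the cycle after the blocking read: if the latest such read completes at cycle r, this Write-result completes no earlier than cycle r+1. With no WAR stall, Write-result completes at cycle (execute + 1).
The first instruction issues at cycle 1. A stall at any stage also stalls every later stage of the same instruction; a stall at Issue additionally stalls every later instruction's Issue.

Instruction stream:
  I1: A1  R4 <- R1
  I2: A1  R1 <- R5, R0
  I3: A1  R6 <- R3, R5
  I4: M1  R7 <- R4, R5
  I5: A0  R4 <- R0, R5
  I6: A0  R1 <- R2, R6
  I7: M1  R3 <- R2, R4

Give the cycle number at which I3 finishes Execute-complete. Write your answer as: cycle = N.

  I1 | 1 | 2 | 4 | 5
  I2 | 6 | 7 | 9 | 10   struct: A1 busy until I1 writes@5
  I3 | 11 | 12 | 14 | 15   struct: A1 busy until I2 writes@10
  I4 | 12 | 13 | 18 | 19
  I5 | 13 | 14 | 15 | 16
  I6 | 17 | 18 | 19 | 20   struct: A0 busy until I5 writes@16
  I7 | 20 | 21 | 26 | 27   struct: M1 busy until I4 writes@19

cycle = 14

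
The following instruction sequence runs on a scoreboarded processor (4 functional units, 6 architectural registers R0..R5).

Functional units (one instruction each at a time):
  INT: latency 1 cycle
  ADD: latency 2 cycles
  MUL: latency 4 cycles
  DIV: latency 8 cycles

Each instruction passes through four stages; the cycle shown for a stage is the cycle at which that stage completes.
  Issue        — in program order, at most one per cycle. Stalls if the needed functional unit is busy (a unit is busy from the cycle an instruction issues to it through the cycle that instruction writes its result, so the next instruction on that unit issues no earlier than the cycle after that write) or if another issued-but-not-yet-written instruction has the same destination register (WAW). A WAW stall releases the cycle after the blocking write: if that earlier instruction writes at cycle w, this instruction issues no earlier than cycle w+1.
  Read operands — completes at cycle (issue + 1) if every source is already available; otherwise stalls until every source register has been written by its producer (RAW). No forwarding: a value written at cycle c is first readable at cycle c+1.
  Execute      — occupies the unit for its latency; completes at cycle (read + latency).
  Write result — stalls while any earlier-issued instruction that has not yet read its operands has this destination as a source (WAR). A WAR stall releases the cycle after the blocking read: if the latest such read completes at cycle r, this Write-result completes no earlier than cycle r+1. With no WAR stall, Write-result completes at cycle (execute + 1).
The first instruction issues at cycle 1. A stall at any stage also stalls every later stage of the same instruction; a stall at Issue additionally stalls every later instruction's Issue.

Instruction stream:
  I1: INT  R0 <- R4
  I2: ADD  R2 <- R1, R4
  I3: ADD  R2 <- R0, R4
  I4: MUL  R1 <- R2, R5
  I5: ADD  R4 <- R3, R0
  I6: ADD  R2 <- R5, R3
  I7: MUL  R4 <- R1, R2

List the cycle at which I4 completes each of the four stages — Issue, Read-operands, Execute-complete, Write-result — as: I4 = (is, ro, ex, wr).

I4 = (8, 12, 16, 17)

[1] issue I1 (INT)
[2] I1 read-ops | issue I2 (ADD)
[3] I1 finished on INT | I2 read-ops
[4] I1→R0
[5] I2 finished on ADD
[6] I2→R2
[7] issue I3 (ADD)
[8] I3 read-ops | issue I4 (MUL)
[10] I3 finished on ADD
[11] I3→R2
[12] I4 read-ops | issue I5 (ADD)
[13] I5 read-ops
[15] I5 finished on ADD
[16] I4 finished on MUL | I5→R4
[17] I4→R1 | issue I6 (ADD)
[18] I6 read-ops | issue I7 (MUL)
[20] I6 finished on ADD
[21] I6→R2
[22] I7 read-ops
[26] I7 finished on MUL
[27] I7→R4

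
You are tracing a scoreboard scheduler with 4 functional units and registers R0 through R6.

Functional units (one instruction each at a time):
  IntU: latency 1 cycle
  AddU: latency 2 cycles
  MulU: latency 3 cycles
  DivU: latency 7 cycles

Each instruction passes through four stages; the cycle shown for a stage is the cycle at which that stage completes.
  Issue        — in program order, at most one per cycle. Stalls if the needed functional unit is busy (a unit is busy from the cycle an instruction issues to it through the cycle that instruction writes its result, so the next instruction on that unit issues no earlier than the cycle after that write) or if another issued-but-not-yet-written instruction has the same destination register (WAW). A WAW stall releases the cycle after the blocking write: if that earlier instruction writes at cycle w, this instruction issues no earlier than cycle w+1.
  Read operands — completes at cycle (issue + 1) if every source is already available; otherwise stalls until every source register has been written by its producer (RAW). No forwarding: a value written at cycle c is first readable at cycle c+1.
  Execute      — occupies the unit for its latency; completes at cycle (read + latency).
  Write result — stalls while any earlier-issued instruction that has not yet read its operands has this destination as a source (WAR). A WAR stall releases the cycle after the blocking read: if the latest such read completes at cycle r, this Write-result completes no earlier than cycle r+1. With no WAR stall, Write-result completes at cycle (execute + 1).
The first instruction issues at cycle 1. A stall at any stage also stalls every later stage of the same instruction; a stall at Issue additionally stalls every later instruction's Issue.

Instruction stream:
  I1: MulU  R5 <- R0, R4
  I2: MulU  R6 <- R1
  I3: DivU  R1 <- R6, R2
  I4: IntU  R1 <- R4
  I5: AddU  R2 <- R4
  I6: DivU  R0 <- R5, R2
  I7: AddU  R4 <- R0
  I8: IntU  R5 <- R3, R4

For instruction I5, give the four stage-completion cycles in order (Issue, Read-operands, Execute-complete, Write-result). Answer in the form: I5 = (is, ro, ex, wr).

I1 -> (1, 2, 5, 6)
I2 -> (7, 8, 11, 12)  // struct: MulU busy until I1 writes@6
I3 -> (8, 13, 20, 21)  // RAW R6: wait I2 write@12
I4 -> (22, 23, 24, 25)  // WAW R1: wait I3 write@21
I5 -> (23, 24, 26, 27)
I6 -> (24, 28, 35, 36)  // RAW R2: wait I5 write@27
I7 -> (28, 37, 39, 40)  // struct: AddU busy until I5 writes@27, RAW R0: wait I6 write@36
I8 -> (29, 41, 42, 43)  // RAW R4: wait I7 write@40

I5 = (23, 24, 26, 27)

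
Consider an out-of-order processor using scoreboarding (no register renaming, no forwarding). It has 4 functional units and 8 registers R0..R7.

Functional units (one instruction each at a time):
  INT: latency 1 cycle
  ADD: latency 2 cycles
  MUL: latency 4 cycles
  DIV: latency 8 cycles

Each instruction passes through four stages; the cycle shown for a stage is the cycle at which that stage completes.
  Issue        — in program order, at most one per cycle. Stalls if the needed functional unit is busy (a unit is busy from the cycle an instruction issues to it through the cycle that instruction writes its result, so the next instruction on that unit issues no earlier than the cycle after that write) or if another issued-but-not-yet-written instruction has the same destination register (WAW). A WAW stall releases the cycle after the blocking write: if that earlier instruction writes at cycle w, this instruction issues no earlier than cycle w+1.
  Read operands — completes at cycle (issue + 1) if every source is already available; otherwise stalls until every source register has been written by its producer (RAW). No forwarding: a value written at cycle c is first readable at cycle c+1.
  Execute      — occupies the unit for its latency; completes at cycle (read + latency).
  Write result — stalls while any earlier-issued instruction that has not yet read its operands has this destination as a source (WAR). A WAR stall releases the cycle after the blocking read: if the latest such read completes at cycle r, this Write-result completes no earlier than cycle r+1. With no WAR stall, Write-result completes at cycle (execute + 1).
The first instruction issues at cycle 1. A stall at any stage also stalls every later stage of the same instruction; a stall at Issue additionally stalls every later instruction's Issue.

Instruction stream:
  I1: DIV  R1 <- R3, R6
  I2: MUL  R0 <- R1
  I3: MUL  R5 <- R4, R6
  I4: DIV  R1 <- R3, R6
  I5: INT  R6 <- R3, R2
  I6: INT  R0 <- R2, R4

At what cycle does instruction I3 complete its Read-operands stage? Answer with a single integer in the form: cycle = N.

cycle = 19

I1: IS=1 RO=2 EX=10 WR=11
I2: IS=2 RO=12 EX=16 WR=17  [RAW R1: wait I1 write@11]
I3: IS=18 RO=19 EX=23 WR=24  [struct: MUL busy until I2 writes@17]
I4: IS=19 RO=20 EX=28 WR=29
I5: IS=20 RO=21 EX=22 WR=23
I6: IS=24 RO=25 EX=26 WR=27  [struct: INT busy until I5 writes@23]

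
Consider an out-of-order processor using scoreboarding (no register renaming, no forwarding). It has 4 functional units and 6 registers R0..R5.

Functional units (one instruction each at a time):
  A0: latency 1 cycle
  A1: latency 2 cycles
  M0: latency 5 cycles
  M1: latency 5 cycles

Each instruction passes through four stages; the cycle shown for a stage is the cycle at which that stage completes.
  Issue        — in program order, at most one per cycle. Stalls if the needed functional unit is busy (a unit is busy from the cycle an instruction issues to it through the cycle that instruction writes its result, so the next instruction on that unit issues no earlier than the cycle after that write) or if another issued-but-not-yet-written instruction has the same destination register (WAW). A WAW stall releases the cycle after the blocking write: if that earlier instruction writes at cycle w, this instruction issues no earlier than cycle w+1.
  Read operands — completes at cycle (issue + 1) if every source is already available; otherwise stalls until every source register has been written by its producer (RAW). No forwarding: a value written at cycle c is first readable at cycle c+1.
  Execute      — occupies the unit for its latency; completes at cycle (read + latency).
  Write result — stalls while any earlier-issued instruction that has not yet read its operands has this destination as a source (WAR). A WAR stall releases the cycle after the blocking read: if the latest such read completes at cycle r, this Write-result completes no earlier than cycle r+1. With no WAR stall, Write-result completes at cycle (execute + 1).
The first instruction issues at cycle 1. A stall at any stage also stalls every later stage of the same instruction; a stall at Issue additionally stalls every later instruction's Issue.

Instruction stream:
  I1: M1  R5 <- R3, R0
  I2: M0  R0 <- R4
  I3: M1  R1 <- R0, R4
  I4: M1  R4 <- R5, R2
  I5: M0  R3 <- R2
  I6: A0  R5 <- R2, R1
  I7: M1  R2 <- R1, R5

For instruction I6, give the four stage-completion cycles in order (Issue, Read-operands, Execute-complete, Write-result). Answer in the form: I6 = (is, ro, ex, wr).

I6 = (19, 20, 21, 22)

I1  is:1  ro:2  ex:7  wr:8
I2  is:2  ro:3  ex:8  wr:9
I3  is:9  ro:10  ex:15  wr:16  — struct: M1 busy until I1 writes@8
I4  is:17  ro:18  ex:23  wr:24  — struct: M1 busy until I3 writes@16
I5  is:18  ro:19  ex:24  wr:25
I6  is:19  ro:20  ex:21  wr:22
I7  is:25  ro:26  ex:31  wr:32  — struct: M1 busy until I4 writes@24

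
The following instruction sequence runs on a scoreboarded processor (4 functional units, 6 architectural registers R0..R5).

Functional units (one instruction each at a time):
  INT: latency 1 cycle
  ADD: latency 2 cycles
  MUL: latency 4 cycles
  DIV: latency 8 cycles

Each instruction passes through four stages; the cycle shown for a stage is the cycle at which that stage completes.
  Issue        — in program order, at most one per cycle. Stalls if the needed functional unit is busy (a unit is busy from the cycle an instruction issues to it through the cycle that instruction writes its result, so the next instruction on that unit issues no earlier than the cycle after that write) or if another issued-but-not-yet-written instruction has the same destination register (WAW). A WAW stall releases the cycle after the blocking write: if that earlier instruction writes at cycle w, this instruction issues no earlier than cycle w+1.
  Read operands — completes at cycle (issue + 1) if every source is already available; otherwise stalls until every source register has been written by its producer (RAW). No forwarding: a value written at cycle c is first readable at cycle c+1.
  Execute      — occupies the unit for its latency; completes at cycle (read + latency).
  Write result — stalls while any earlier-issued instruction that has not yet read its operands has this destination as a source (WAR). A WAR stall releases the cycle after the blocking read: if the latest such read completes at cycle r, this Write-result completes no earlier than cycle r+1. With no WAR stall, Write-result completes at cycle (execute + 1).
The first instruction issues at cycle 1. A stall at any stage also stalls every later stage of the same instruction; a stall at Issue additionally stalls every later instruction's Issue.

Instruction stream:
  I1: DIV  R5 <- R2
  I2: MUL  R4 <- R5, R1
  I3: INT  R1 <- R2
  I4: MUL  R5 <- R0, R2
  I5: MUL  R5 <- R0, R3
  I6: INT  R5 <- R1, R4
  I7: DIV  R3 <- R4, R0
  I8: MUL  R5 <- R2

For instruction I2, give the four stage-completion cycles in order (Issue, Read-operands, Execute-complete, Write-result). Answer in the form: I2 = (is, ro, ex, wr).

I1: IS=1 RO=2 EX=10 WR=11
I2: IS=2 RO=12 EX=16 WR=17  [RAW R5: wait I1 write@11]
I3: IS=3 RO=4 EX=5 WR=13  [WAR R1: wait I2 read@12]
I4: IS=18 RO=19 EX=23 WR=24  [struct: MUL busy until I2 writes@17]
I5: IS=25 RO=26 EX=30 WR=31  [struct: MUL busy until I4 writes@24]
I6: IS=32 RO=33 EX=34 WR=35  [WAW R5: wait I5 write@31]
I7: IS=33 RO=34 EX=42 WR=43
I8: IS=36 RO=37 EX=41 WR=42  [WAW R5: wait I6 write@35]

I2 = (2, 12, 16, 17)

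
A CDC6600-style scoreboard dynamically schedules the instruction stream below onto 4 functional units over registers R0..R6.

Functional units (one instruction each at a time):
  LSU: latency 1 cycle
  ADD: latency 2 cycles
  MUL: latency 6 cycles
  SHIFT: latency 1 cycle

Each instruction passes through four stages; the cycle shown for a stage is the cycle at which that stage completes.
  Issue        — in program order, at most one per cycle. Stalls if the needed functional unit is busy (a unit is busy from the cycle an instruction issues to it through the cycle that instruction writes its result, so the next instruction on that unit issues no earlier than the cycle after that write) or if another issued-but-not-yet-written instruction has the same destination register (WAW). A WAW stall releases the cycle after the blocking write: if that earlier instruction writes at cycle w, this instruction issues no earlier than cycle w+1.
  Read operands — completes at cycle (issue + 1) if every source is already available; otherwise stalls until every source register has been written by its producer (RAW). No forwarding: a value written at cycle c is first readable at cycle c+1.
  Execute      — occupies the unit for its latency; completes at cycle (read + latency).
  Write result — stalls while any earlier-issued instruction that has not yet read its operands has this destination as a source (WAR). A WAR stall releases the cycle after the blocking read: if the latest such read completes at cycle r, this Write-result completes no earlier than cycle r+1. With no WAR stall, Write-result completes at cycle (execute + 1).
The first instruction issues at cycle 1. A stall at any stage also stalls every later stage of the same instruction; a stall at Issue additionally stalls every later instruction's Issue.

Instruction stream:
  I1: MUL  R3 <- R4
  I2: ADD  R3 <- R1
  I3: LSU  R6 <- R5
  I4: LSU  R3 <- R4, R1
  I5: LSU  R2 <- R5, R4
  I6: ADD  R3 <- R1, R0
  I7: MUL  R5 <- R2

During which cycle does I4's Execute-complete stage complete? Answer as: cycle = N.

cycle = 17

  I1 | 1 | 2 | 8 | 9
  I2 | 10 | 11 | 13 | 14   WAW R3: wait I1 write@9
  I3 | 11 | 12 | 13 | 14
  I4 | 15 | 16 | 17 | 18   struct: LSU busy until I3 writes@14
  I5 | 19 | 20 | 21 | 22   struct: LSU busy until I4 writes@18
  I6 | 20 | 21 | 23 | 24
  I7 | 21 | 23 | 29 | 30   RAW R2: wait I5 write@22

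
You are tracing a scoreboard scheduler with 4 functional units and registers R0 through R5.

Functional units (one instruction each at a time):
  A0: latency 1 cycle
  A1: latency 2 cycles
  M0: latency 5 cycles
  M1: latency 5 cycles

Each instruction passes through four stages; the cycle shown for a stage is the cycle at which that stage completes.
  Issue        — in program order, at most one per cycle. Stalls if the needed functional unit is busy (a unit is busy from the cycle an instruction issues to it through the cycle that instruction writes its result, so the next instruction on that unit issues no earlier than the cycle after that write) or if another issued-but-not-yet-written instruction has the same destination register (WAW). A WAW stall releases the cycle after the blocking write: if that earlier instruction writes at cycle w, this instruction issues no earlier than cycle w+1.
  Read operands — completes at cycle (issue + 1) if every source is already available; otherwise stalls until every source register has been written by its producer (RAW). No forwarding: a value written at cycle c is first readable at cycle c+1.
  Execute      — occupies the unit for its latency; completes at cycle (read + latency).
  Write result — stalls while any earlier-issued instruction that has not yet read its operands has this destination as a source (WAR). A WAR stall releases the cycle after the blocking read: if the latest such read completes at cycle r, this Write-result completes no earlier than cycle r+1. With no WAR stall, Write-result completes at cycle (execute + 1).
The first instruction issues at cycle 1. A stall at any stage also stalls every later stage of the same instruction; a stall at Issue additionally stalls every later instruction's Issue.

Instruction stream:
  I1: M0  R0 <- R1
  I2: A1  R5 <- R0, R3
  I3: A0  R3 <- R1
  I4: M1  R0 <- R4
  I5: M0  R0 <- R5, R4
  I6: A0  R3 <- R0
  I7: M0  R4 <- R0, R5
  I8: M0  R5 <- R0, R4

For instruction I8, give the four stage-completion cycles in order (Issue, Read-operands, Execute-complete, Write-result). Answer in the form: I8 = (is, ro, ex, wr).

I8 = (33, 34, 39, 40)

I1  is:1  ro:2  ex:7  wr:8
I2  is:2  ro:9  ex:11  wr:12  — RAW R0: wait I1 write@8
I3  is:3  ro:4  ex:5  wr:10  — WAR R3: wait I2 read@9
I4  is:9  ro:10  ex:15  wr:16  — WAW R0: wait I1 write@8
I5  is:17  ro:18  ex:23  wr:24  — WAW R0: wait I4 write@16
I6  is:18  ro:25  ex:26  wr:27  — RAW R0: wait I5 write@24
I7  is:25  ro:26  ex:31  wr:32  — struct: M0 busy until I5 writes@24
I8  is:33  ro:34  ex:39  wr:40  — struct: M0 busy until I7 writes@32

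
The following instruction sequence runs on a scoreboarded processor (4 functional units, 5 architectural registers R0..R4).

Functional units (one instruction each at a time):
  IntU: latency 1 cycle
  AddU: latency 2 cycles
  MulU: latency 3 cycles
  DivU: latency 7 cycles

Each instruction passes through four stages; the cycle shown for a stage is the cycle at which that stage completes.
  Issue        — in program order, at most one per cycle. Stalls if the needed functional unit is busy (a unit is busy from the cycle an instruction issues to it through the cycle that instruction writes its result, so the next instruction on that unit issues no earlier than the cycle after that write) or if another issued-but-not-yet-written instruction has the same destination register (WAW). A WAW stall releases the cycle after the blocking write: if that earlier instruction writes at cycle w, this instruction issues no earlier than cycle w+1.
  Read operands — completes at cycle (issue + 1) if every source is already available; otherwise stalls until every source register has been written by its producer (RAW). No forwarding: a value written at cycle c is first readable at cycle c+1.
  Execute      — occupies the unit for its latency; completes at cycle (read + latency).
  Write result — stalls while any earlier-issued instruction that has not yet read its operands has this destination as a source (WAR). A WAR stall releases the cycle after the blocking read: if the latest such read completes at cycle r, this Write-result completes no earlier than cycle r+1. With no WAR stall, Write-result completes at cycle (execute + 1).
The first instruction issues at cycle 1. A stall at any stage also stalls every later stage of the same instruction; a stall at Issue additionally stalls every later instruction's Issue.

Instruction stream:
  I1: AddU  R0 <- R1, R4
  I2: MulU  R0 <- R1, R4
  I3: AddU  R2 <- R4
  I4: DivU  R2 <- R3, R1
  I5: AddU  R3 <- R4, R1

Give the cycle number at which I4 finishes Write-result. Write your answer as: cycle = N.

cycle = 21

I1  is:1  ro:2  ex:4  wr:5
I2  is:6  ro:7  ex:10  wr:11  — WAW R0: wait I1 write@5
I3  is:7  ro:8  ex:10  wr:11
I4  is:12  ro:13  ex:20  wr:21  — WAW R2: wait I3 write@11
I5  is:13  ro:14  ex:16  wr:17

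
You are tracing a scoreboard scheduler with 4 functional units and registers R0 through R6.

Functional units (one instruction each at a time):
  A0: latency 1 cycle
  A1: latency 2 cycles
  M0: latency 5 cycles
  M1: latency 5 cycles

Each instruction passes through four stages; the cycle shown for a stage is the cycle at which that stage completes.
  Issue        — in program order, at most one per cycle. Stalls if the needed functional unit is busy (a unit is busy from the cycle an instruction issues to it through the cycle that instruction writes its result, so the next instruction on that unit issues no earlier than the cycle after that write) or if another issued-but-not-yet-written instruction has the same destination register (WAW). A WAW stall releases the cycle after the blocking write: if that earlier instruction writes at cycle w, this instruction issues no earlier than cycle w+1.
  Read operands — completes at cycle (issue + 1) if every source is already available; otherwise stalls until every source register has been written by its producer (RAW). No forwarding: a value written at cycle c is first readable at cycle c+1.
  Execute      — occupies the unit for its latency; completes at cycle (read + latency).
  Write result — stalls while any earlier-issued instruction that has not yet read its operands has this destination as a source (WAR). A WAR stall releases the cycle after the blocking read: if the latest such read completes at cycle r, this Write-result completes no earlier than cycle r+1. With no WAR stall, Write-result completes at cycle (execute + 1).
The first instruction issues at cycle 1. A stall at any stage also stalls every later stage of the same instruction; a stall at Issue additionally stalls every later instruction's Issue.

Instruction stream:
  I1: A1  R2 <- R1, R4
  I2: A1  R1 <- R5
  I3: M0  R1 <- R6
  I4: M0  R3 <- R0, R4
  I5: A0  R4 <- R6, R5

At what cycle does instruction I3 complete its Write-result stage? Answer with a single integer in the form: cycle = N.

cycle = 18

c1: I1→A1
c2: I1 RO
c4: I1 EX
c5: I1 WR R2
c6: I2→A1
c7: I2 RO
c9: I2 EX
c10: I2 WR R1
c11: I3→M0
c12: I3 RO
c17: I3 EX
c18: I3 WR R1
c19: I4→M0
c20: I4 RO; I5→A0
c21: I5 RO
c22: I5 EX
c23: I5 WR R4
c25: I4 EX
c26: I4 WR R3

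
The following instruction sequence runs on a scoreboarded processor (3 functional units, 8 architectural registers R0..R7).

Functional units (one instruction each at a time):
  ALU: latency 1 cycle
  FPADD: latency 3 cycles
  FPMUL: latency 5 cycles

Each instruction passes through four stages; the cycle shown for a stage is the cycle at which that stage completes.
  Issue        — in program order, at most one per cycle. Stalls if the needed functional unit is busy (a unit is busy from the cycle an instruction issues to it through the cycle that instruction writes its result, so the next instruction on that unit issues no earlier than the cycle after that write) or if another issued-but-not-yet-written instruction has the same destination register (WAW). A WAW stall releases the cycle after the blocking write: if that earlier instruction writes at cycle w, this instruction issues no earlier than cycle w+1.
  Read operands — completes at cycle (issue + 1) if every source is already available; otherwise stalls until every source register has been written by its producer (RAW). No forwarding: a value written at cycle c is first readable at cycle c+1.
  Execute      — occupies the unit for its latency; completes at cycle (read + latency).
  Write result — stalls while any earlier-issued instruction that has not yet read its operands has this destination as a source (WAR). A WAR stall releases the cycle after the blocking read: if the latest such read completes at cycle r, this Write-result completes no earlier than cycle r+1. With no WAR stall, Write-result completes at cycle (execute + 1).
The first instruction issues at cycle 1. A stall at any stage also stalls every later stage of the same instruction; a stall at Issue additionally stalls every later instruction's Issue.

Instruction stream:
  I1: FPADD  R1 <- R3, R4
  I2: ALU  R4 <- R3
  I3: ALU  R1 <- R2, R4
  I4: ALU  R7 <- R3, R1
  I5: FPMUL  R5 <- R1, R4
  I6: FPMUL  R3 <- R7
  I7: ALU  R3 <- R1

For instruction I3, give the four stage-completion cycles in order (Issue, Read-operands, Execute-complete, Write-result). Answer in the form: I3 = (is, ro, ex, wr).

I3 = (7, 8, 9, 10)

c1: issue I1 (FPADD)
c2: I1 read-ops · issue I2 (ALU)
c3: I2 read-ops
c4: I2 finished on ALU
c5: I1 finished on FPADD · I2→R4
c6: I1→R1
c7: issue I3 (ALU)
c8: I3 read-ops
c9: I3 finished on ALU
c10: I3→R1
c11: issue I4 (ALU)
c12: I4 read-ops · issue I5 (FPMUL)
c13: I4 finished on ALU · I5 read-ops
c14: I4→R7
c18: I5 finished on FPMUL
c19: I5→R5
c20: issue I6 (FPMUL)
c21: I6 read-ops
c26: I6 finished on FPMUL
c27: I6→R3
c28: issue I7 (ALU)
c29: I7 read-ops
c30: I7 finished on ALU
c31: I7→R3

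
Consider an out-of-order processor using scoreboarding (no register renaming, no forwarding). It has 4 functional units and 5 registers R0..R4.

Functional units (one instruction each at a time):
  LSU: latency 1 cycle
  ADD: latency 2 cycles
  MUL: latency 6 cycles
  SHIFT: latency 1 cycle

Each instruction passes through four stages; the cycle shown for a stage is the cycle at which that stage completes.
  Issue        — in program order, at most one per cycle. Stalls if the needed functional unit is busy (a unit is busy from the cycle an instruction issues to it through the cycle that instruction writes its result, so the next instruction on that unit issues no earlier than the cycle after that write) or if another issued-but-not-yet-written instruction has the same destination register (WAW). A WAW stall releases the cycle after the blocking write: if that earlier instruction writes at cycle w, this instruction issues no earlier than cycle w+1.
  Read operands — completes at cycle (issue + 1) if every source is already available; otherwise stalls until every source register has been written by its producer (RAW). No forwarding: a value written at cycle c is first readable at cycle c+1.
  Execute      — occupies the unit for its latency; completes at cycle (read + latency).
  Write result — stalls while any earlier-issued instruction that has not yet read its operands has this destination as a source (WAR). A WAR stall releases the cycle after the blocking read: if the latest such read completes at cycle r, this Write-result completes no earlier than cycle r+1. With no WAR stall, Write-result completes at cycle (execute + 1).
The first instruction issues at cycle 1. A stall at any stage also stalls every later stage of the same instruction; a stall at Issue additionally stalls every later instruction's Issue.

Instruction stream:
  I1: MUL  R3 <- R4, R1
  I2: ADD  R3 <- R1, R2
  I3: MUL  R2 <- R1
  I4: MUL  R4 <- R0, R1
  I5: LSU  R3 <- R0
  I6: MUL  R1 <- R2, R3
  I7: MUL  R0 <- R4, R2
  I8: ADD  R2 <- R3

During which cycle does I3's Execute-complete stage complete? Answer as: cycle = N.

I1 -> (1, 2, 8, 9)
I2 -> (10, 11, 13, 14)  // WAW R3: wait I1 write@9
I3 -> (11, 12, 18, 19)
I4 -> (20, 21, 27, 28)  // struct: MUL busy until I3 writes@19
I5 -> (21, 22, 23, 24)
I6 -> (29, 30, 36, 37)  // struct: MUL busy until I4 writes@28
I7 -> (38, 39, 45, 46)  // struct: MUL busy until I6 writes@37
I8 -> (39, 40, 42, 43)

cycle = 18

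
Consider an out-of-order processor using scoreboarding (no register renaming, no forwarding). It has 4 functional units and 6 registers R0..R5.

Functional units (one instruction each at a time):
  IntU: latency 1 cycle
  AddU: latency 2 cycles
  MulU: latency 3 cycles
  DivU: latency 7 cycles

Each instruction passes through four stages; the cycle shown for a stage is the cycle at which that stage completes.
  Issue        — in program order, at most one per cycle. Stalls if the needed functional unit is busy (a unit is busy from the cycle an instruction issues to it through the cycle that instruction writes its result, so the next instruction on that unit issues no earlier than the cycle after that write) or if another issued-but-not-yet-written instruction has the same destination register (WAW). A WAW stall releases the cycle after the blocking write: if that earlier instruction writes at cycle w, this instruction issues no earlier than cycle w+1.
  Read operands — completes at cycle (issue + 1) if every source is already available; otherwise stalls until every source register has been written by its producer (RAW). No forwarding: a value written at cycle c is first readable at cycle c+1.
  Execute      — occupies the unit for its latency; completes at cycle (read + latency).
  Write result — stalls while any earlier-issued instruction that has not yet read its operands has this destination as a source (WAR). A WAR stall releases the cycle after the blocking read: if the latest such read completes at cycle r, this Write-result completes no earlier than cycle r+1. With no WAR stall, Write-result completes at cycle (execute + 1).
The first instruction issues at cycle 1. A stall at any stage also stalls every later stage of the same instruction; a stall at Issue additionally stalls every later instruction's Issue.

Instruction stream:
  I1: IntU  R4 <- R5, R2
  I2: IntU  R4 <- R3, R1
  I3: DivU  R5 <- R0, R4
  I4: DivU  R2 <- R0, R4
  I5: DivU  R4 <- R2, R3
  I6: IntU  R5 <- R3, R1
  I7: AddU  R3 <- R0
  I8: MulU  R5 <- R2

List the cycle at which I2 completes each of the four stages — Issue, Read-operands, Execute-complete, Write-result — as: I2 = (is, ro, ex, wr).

  I1 | 1 | 2 | 3 | 4
  I2 | 5 | 6 | 7 | 8   struct: IntU busy until I1 writes@4
  I3 | 6 | 9 | 16 | 17   RAW R4: wait I2 write@8
  I4 | 18 | 19 | 26 | 27   struct: DivU busy until I3 writes@17
  I5 | 28 | 29 | 36 | 37   struct: DivU busy until I4 writes@27
  I6 | 29 | 30 | 31 | 32
  I7 | 30 | 31 | 33 | 34
  I8 | 33 | 34 | 37 | 38   WAW R5: wait I6 write@32

I2 = (5, 6, 7, 8)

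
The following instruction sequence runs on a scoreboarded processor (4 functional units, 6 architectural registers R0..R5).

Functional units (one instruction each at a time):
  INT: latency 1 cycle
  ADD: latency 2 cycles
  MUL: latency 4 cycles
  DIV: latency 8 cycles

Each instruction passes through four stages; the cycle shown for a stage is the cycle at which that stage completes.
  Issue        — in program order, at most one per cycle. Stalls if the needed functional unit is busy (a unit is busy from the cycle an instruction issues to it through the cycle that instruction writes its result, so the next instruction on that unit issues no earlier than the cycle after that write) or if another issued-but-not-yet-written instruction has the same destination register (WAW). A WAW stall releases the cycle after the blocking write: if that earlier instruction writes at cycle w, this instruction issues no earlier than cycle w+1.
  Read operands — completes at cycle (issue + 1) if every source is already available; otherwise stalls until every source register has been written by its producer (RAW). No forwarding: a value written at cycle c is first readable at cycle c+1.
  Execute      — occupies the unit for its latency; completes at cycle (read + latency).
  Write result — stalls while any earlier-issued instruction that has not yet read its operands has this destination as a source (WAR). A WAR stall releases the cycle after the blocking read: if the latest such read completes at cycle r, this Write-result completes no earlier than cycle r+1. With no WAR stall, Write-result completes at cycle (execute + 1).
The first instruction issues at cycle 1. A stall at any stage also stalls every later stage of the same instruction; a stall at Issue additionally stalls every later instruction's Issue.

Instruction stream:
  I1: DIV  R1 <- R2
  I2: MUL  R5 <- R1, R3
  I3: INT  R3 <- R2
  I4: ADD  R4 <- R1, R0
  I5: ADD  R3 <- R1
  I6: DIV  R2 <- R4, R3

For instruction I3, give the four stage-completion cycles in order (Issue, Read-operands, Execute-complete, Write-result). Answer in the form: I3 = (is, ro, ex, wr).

1) issue 1, read 2, done 10, write 11
2) issue 2, read 12, done 16, write 17  <RAW R1: wait I1 write@11>
3) issue 3, read 4, done 5, write 13  <WAR R3: wait I2 read@12>
4) issue 4, read 12, done 14, write 15  <RAW R1: wait I1 write@11>
5) issue 16, read 17, done 19, write 20  <struct: ADD busy until I4 writes@15>
6) issue 17, read 21, done 29, write 30  <RAW R3: wait I5 write@20>

I3 = (3, 4, 5, 13)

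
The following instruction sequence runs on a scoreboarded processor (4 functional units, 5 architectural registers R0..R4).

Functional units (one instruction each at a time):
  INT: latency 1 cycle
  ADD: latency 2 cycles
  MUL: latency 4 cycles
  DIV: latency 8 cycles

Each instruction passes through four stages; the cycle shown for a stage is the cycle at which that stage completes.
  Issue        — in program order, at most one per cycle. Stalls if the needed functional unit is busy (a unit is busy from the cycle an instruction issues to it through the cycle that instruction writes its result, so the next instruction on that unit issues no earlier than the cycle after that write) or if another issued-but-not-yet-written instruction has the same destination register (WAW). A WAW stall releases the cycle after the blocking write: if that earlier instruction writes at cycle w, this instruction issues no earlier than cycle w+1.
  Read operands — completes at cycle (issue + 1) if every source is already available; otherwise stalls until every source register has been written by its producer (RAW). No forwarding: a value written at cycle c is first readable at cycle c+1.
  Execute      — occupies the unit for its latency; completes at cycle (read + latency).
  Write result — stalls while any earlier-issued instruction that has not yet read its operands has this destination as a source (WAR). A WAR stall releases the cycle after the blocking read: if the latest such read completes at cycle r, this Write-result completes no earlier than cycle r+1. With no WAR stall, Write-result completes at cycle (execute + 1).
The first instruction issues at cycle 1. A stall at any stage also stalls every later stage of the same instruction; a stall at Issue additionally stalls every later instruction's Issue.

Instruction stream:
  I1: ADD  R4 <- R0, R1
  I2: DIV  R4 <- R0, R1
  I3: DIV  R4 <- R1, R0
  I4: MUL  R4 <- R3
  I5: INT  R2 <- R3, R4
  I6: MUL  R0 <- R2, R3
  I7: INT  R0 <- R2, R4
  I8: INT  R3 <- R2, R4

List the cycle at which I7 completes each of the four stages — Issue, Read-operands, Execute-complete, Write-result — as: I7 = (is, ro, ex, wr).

[1] I1 issues→ADD
[2] I1 reads
[4] I1 exec-done
[5] I1 writes R4
[6] I2 issues→DIV
[7] I2 reads
[15] I2 exec-done
[16] I2 writes R4
[17] I3 issues→DIV
[18] I3 reads
[26] I3 exec-done
[27] I3 writes R4
[28] I4 issues→MUL
[29] I4 reads; I5 issues→INT
[33] I4 exec-done
[34] I4 writes R4
[35] I5 reads; I6 issues→MUL
[36] I5 exec-done
[37] I5 writes R2
[38] I6 reads
[42] I6 exec-done
[43] I6 writes R0
[44] I7 issues→INT
[45] I7 reads
[46] I7 exec-done
[47] I7 writes R0
[48] I8 issues→INT
[49] I8 reads
[50] I8 exec-done
[51] I8 writes R3

I7 = (44, 45, 46, 47)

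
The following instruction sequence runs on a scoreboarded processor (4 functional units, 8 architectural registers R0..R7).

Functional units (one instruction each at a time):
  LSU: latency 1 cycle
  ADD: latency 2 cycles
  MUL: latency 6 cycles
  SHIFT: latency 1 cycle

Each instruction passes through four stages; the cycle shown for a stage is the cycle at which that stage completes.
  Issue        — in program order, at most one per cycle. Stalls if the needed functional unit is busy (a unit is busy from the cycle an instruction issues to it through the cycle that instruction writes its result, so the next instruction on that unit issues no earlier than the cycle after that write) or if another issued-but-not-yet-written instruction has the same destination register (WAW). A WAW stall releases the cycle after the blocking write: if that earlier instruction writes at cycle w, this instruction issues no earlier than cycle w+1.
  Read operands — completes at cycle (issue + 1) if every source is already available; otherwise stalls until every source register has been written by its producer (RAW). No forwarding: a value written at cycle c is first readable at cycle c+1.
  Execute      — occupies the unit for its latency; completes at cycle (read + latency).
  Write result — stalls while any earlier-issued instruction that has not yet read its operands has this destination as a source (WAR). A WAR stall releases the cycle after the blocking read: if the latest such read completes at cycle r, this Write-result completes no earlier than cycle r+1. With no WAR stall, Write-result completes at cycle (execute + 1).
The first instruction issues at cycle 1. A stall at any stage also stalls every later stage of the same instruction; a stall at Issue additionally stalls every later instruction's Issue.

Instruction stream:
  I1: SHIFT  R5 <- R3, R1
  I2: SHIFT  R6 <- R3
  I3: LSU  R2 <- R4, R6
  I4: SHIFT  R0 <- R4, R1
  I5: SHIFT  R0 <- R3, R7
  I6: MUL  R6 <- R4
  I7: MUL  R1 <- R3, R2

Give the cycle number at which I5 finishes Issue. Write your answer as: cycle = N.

t=1  I1 dispatched to SHIFT
t=2  I1 operands ready
t=3  I1 complete
t=4  R5←I1
t=5  I2 dispatched to SHIFT
t=6  I2 operands ready | I3 dispatched to LSU
t=7  I2 complete
t=8  R6←I2
t=9  I3 operands ready | I4 dispatched to SHIFT
t=10  I3 complete | I4 operands ready
t=11  R2←I3 | I4 complete
t=12  R0←I4
t=13  I5 dispatched to SHIFT
t=14  I5 operands ready | I6 dispatched to MUL
t=15  I5 complete | I6 operands ready
t=16  R0←I5
t=21  I6 complete
t=22  R6←I6
t=23  I7 dispatched to MUL
t=24  I7 operands ready
t=30  I7 complete
t=31  R1←I7

cycle = 13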